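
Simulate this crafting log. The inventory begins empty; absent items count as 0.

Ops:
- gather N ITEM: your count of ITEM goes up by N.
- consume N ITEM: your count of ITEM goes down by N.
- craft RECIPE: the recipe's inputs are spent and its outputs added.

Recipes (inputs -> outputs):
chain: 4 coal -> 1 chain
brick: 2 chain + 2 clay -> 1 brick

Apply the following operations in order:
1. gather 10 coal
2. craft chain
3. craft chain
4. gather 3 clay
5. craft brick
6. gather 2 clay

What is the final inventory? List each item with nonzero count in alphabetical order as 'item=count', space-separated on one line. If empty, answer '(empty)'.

After 1 (gather 10 coal): coal=10
After 2 (craft chain): chain=1 coal=6
After 3 (craft chain): chain=2 coal=2
After 4 (gather 3 clay): chain=2 clay=3 coal=2
After 5 (craft brick): brick=1 clay=1 coal=2
After 6 (gather 2 clay): brick=1 clay=3 coal=2

Answer: brick=1 clay=3 coal=2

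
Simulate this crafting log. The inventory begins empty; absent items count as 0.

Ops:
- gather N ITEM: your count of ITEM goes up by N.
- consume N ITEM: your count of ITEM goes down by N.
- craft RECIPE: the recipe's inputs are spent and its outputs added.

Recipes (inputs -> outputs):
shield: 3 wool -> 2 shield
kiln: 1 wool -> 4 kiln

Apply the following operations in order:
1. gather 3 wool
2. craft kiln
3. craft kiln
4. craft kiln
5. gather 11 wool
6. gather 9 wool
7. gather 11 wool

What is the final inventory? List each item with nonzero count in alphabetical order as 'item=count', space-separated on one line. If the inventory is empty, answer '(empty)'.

Answer: kiln=12 wool=31

Derivation:
After 1 (gather 3 wool): wool=3
After 2 (craft kiln): kiln=4 wool=2
After 3 (craft kiln): kiln=8 wool=1
After 4 (craft kiln): kiln=12
After 5 (gather 11 wool): kiln=12 wool=11
After 6 (gather 9 wool): kiln=12 wool=20
After 7 (gather 11 wool): kiln=12 wool=31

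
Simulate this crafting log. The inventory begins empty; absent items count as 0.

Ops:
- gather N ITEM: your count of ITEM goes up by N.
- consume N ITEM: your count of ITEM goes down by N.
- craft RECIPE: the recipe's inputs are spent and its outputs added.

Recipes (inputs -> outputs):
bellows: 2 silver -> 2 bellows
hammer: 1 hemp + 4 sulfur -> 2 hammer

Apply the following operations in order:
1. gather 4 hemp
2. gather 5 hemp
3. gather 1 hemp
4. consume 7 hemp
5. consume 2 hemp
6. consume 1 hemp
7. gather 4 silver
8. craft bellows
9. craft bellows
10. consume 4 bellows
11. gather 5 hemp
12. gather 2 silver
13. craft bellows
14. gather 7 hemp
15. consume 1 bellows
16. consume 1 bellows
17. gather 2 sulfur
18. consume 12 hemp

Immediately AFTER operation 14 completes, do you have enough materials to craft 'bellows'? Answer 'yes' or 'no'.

After 1 (gather 4 hemp): hemp=4
After 2 (gather 5 hemp): hemp=9
After 3 (gather 1 hemp): hemp=10
After 4 (consume 7 hemp): hemp=3
After 5 (consume 2 hemp): hemp=1
After 6 (consume 1 hemp): (empty)
After 7 (gather 4 silver): silver=4
After 8 (craft bellows): bellows=2 silver=2
After 9 (craft bellows): bellows=4
After 10 (consume 4 bellows): (empty)
After 11 (gather 5 hemp): hemp=5
After 12 (gather 2 silver): hemp=5 silver=2
After 13 (craft bellows): bellows=2 hemp=5
After 14 (gather 7 hemp): bellows=2 hemp=12

Answer: no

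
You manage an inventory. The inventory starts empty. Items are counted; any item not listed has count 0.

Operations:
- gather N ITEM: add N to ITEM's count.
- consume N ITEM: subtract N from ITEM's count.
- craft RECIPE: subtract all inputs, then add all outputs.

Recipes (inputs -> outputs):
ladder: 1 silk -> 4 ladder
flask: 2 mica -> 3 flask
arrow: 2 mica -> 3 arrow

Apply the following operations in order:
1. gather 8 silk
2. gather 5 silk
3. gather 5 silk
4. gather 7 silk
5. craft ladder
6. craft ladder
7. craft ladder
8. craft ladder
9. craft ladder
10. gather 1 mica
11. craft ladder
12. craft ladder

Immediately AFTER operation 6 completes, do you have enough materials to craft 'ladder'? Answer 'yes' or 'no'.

Answer: yes

Derivation:
After 1 (gather 8 silk): silk=8
After 2 (gather 5 silk): silk=13
After 3 (gather 5 silk): silk=18
After 4 (gather 7 silk): silk=25
After 5 (craft ladder): ladder=4 silk=24
After 6 (craft ladder): ladder=8 silk=23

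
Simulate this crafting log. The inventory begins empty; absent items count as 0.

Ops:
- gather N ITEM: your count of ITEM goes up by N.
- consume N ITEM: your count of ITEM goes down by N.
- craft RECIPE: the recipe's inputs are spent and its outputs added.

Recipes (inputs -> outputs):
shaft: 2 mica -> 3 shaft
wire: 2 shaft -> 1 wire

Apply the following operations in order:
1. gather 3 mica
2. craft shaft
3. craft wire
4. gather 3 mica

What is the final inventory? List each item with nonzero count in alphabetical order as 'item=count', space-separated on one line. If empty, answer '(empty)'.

Answer: mica=4 shaft=1 wire=1

Derivation:
After 1 (gather 3 mica): mica=3
After 2 (craft shaft): mica=1 shaft=3
After 3 (craft wire): mica=1 shaft=1 wire=1
After 4 (gather 3 mica): mica=4 shaft=1 wire=1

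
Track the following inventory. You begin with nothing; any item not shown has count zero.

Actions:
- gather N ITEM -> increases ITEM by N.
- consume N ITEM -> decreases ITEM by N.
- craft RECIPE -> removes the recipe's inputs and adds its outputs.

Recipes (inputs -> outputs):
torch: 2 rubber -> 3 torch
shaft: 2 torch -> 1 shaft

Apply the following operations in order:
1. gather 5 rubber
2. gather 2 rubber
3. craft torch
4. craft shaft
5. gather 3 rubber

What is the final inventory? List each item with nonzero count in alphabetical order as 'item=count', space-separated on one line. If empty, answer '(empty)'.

Answer: rubber=8 shaft=1 torch=1

Derivation:
After 1 (gather 5 rubber): rubber=5
After 2 (gather 2 rubber): rubber=7
After 3 (craft torch): rubber=5 torch=3
After 4 (craft shaft): rubber=5 shaft=1 torch=1
After 5 (gather 3 rubber): rubber=8 shaft=1 torch=1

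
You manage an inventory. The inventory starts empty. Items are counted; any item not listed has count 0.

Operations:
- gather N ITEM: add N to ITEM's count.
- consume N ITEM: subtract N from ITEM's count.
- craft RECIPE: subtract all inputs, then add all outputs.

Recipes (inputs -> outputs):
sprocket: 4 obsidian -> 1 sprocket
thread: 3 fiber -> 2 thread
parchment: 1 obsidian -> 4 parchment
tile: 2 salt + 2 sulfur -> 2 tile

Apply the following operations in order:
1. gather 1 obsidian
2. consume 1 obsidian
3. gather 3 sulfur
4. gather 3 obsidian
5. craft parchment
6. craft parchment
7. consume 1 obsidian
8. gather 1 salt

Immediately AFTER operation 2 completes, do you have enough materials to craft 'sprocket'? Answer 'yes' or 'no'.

Answer: no

Derivation:
After 1 (gather 1 obsidian): obsidian=1
After 2 (consume 1 obsidian): (empty)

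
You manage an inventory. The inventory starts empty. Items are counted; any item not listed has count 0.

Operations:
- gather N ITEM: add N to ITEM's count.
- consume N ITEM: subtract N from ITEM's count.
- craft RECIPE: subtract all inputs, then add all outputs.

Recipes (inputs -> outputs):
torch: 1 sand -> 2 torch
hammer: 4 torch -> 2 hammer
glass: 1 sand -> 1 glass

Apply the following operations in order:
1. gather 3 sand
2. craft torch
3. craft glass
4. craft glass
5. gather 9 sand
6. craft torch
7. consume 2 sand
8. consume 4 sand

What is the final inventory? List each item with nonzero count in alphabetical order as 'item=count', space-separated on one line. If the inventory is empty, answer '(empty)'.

After 1 (gather 3 sand): sand=3
After 2 (craft torch): sand=2 torch=2
After 3 (craft glass): glass=1 sand=1 torch=2
After 4 (craft glass): glass=2 torch=2
After 5 (gather 9 sand): glass=2 sand=9 torch=2
After 6 (craft torch): glass=2 sand=8 torch=4
After 7 (consume 2 sand): glass=2 sand=6 torch=4
After 8 (consume 4 sand): glass=2 sand=2 torch=4

Answer: glass=2 sand=2 torch=4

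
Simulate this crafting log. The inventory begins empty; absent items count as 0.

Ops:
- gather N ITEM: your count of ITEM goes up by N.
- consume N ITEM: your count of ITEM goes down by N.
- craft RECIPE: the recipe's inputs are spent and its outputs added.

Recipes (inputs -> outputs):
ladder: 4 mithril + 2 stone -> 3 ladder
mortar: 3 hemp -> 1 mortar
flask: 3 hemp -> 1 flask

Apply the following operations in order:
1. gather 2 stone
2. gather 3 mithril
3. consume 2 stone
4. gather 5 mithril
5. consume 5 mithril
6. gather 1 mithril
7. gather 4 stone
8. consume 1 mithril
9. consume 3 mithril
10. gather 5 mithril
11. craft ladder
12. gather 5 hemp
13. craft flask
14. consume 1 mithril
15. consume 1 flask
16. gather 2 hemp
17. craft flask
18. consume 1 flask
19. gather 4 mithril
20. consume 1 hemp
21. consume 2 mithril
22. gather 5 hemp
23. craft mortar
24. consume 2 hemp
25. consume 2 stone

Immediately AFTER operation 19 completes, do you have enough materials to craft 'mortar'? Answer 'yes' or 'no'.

Answer: no

Derivation:
After 1 (gather 2 stone): stone=2
After 2 (gather 3 mithril): mithril=3 stone=2
After 3 (consume 2 stone): mithril=3
After 4 (gather 5 mithril): mithril=8
After 5 (consume 5 mithril): mithril=3
After 6 (gather 1 mithril): mithril=4
After 7 (gather 4 stone): mithril=4 stone=4
After 8 (consume 1 mithril): mithril=3 stone=4
After 9 (consume 3 mithril): stone=4
After 10 (gather 5 mithril): mithril=5 stone=4
After 11 (craft ladder): ladder=3 mithril=1 stone=2
After 12 (gather 5 hemp): hemp=5 ladder=3 mithril=1 stone=2
After 13 (craft flask): flask=1 hemp=2 ladder=3 mithril=1 stone=2
After 14 (consume 1 mithril): flask=1 hemp=2 ladder=3 stone=2
After 15 (consume 1 flask): hemp=2 ladder=3 stone=2
After 16 (gather 2 hemp): hemp=4 ladder=3 stone=2
After 17 (craft flask): flask=1 hemp=1 ladder=3 stone=2
After 18 (consume 1 flask): hemp=1 ladder=3 stone=2
After 19 (gather 4 mithril): hemp=1 ladder=3 mithril=4 stone=2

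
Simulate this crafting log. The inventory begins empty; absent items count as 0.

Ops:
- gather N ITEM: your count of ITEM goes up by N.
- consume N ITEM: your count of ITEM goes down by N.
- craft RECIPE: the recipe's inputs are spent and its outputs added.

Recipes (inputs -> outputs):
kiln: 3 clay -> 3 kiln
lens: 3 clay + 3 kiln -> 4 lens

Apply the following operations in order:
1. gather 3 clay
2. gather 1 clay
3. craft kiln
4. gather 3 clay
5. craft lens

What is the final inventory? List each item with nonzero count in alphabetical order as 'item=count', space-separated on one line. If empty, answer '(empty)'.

Answer: clay=1 lens=4

Derivation:
After 1 (gather 3 clay): clay=3
After 2 (gather 1 clay): clay=4
After 3 (craft kiln): clay=1 kiln=3
After 4 (gather 3 clay): clay=4 kiln=3
After 5 (craft lens): clay=1 lens=4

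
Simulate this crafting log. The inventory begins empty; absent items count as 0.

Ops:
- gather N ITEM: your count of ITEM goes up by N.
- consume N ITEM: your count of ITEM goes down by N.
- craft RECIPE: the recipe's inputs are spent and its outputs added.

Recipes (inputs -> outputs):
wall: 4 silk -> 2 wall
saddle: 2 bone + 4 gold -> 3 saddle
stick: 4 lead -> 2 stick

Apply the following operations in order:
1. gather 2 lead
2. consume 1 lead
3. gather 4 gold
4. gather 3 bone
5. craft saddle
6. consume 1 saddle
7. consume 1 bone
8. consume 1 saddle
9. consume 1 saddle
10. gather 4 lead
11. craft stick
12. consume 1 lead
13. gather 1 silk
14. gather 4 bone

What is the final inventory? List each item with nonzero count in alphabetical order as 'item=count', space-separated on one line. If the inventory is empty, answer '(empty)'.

Answer: bone=4 silk=1 stick=2

Derivation:
After 1 (gather 2 lead): lead=2
After 2 (consume 1 lead): lead=1
After 3 (gather 4 gold): gold=4 lead=1
After 4 (gather 3 bone): bone=3 gold=4 lead=1
After 5 (craft saddle): bone=1 lead=1 saddle=3
After 6 (consume 1 saddle): bone=1 lead=1 saddle=2
After 7 (consume 1 bone): lead=1 saddle=2
After 8 (consume 1 saddle): lead=1 saddle=1
After 9 (consume 1 saddle): lead=1
After 10 (gather 4 lead): lead=5
After 11 (craft stick): lead=1 stick=2
After 12 (consume 1 lead): stick=2
After 13 (gather 1 silk): silk=1 stick=2
After 14 (gather 4 bone): bone=4 silk=1 stick=2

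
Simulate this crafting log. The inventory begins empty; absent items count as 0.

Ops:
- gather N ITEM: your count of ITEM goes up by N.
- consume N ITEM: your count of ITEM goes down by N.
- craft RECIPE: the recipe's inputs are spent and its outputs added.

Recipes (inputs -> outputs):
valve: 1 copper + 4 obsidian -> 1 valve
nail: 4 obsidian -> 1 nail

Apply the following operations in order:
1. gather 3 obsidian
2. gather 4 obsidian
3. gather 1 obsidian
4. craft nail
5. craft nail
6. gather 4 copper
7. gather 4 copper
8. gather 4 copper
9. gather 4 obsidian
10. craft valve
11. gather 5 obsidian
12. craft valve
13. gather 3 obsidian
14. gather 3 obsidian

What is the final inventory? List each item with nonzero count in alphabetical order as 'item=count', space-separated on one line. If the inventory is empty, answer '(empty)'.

Answer: copper=10 nail=2 obsidian=7 valve=2

Derivation:
After 1 (gather 3 obsidian): obsidian=3
After 2 (gather 4 obsidian): obsidian=7
After 3 (gather 1 obsidian): obsidian=8
After 4 (craft nail): nail=1 obsidian=4
After 5 (craft nail): nail=2
After 6 (gather 4 copper): copper=4 nail=2
After 7 (gather 4 copper): copper=8 nail=2
After 8 (gather 4 copper): copper=12 nail=2
After 9 (gather 4 obsidian): copper=12 nail=2 obsidian=4
After 10 (craft valve): copper=11 nail=2 valve=1
After 11 (gather 5 obsidian): copper=11 nail=2 obsidian=5 valve=1
After 12 (craft valve): copper=10 nail=2 obsidian=1 valve=2
After 13 (gather 3 obsidian): copper=10 nail=2 obsidian=4 valve=2
After 14 (gather 3 obsidian): copper=10 nail=2 obsidian=7 valve=2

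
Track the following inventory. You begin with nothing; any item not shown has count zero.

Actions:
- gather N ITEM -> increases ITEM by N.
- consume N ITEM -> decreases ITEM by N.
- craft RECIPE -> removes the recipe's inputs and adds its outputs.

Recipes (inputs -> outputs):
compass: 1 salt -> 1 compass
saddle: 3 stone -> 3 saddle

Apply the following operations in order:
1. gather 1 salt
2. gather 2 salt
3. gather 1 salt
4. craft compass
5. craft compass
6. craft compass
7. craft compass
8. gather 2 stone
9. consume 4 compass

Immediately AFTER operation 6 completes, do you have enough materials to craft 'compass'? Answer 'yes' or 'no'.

Answer: yes

Derivation:
After 1 (gather 1 salt): salt=1
After 2 (gather 2 salt): salt=3
After 3 (gather 1 salt): salt=4
After 4 (craft compass): compass=1 salt=3
After 5 (craft compass): compass=2 salt=2
After 6 (craft compass): compass=3 salt=1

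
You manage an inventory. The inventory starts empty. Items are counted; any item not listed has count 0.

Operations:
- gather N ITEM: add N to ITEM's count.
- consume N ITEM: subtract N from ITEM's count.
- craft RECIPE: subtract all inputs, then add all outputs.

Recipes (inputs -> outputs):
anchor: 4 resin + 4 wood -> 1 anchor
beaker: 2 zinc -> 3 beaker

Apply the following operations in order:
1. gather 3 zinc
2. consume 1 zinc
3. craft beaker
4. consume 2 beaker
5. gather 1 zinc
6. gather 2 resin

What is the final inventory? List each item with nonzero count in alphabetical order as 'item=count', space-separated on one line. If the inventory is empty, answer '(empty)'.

After 1 (gather 3 zinc): zinc=3
After 2 (consume 1 zinc): zinc=2
After 3 (craft beaker): beaker=3
After 4 (consume 2 beaker): beaker=1
After 5 (gather 1 zinc): beaker=1 zinc=1
After 6 (gather 2 resin): beaker=1 resin=2 zinc=1

Answer: beaker=1 resin=2 zinc=1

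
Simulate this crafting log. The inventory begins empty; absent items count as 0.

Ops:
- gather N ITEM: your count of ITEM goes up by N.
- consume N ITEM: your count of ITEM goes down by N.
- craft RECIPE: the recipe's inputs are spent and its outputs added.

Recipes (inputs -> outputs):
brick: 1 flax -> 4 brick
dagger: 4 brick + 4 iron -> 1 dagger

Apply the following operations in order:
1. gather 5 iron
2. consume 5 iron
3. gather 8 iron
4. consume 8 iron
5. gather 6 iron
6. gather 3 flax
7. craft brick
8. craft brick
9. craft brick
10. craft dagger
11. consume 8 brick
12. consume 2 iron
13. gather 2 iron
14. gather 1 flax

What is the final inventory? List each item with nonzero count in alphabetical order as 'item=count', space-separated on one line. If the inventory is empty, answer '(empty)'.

Answer: dagger=1 flax=1 iron=2

Derivation:
After 1 (gather 5 iron): iron=5
After 2 (consume 5 iron): (empty)
After 3 (gather 8 iron): iron=8
After 4 (consume 8 iron): (empty)
After 5 (gather 6 iron): iron=6
After 6 (gather 3 flax): flax=3 iron=6
After 7 (craft brick): brick=4 flax=2 iron=6
After 8 (craft brick): brick=8 flax=1 iron=6
After 9 (craft brick): brick=12 iron=6
After 10 (craft dagger): brick=8 dagger=1 iron=2
After 11 (consume 8 brick): dagger=1 iron=2
After 12 (consume 2 iron): dagger=1
After 13 (gather 2 iron): dagger=1 iron=2
After 14 (gather 1 flax): dagger=1 flax=1 iron=2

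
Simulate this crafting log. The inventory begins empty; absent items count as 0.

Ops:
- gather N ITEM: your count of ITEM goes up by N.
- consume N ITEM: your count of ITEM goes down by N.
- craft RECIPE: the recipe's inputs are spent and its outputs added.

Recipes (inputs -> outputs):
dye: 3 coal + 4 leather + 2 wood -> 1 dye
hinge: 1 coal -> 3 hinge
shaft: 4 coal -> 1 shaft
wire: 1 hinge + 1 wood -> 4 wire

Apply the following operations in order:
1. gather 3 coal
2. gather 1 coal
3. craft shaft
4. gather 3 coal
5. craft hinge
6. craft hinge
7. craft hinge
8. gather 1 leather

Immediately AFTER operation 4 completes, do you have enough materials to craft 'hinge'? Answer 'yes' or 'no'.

Answer: yes

Derivation:
After 1 (gather 3 coal): coal=3
After 2 (gather 1 coal): coal=4
After 3 (craft shaft): shaft=1
After 4 (gather 3 coal): coal=3 shaft=1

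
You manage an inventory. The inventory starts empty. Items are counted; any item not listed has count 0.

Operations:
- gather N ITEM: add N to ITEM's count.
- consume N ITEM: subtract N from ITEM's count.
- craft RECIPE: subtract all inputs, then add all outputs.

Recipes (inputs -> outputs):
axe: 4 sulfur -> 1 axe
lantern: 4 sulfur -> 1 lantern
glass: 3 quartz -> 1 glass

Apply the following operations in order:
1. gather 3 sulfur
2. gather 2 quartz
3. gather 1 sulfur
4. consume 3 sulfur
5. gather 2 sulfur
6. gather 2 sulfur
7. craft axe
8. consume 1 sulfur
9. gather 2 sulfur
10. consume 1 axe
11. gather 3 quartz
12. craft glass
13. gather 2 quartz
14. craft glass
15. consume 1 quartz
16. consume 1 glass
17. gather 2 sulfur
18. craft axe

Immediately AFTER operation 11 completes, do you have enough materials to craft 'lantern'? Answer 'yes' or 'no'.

Answer: no

Derivation:
After 1 (gather 3 sulfur): sulfur=3
After 2 (gather 2 quartz): quartz=2 sulfur=3
After 3 (gather 1 sulfur): quartz=2 sulfur=4
After 4 (consume 3 sulfur): quartz=2 sulfur=1
After 5 (gather 2 sulfur): quartz=2 sulfur=3
After 6 (gather 2 sulfur): quartz=2 sulfur=5
After 7 (craft axe): axe=1 quartz=2 sulfur=1
After 8 (consume 1 sulfur): axe=1 quartz=2
After 9 (gather 2 sulfur): axe=1 quartz=2 sulfur=2
After 10 (consume 1 axe): quartz=2 sulfur=2
After 11 (gather 3 quartz): quartz=5 sulfur=2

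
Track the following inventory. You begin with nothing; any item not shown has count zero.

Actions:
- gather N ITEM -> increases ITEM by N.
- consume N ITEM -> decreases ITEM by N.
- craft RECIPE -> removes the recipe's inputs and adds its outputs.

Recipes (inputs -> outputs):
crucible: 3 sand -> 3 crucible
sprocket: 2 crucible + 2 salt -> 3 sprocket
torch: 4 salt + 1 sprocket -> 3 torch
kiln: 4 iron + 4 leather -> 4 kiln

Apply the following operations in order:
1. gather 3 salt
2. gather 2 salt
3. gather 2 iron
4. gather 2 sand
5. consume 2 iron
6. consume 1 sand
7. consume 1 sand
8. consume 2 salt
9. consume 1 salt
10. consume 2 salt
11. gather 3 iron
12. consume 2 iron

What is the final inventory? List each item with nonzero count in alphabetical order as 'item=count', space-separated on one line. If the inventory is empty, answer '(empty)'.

Answer: iron=1

Derivation:
After 1 (gather 3 salt): salt=3
After 2 (gather 2 salt): salt=5
After 3 (gather 2 iron): iron=2 salt=5
After 4 (gather 2 sand): iron=2 salt=5 sand=2
After 5 (consume 2 iron): salt=5 sand=2
After 6 (consume 1 sand): salt=5 sand=1
After 7 (consume 1 sand): salt=5
After 8 (consume 2 salt): salt=3
After 9 (consume 1 salt): salt=2
After 10 (consume 2 salt): (empty)
After 11 (gather 3 iron): iron=3
After 12 (consume 2 iron): iron=1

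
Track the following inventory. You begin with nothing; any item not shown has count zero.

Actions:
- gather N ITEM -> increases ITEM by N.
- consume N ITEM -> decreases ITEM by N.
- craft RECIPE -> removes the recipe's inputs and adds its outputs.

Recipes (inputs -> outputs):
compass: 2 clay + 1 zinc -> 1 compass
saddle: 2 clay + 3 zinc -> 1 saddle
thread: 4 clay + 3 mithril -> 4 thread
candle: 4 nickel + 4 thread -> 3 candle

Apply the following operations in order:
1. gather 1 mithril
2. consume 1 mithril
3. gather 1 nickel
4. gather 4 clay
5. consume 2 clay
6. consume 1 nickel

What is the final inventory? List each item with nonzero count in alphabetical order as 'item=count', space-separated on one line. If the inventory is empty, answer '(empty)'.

Answer: clay=2

Derivation:
After 1 (gather 1 mithril): mithril=1
After 2 (consume 1 mithril): (empty)
After 3 (gather 1 nickel): nickel=1
After 4 (gather 4 clay): clay=4 nickel=1
After 5 (consume 2 clay): clay=2 nickel=1
After 6 (consume 1 nickel): clay=2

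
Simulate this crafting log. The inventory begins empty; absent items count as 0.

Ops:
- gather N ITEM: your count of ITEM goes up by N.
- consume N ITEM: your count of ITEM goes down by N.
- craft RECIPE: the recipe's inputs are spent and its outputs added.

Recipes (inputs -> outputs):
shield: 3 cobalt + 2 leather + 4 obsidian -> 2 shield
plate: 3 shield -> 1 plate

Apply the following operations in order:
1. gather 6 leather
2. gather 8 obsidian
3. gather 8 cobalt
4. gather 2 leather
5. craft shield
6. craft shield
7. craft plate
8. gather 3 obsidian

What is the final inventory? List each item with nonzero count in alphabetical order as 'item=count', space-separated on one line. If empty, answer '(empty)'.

After 1 (gather 6 leather): leather=6
After 2 (gather 8 obsidian): leather=6 obsidian=8
After 3 (gather 8 cobalt): cobalt=8 leather=6 obsidian=8
After 4 (gather 2 leather): cobalt=8 leather=8 obsidian=8
After 5 (craft shield): cobalt=5 leather=6 obsidian=4 shield=2
After 6 (craft shield): cobalt=2 leather=4 shield=4
After 7 (craft plate): cobalt=2 leather=4 plate=1 shield=1
After 8 (gather 3 obsidian): cobalt=2 leather=4 obsidian=3 plate=1 shield=1

Answer: cobalt=2 leather=4 obsidian=3 plate=1 shield=1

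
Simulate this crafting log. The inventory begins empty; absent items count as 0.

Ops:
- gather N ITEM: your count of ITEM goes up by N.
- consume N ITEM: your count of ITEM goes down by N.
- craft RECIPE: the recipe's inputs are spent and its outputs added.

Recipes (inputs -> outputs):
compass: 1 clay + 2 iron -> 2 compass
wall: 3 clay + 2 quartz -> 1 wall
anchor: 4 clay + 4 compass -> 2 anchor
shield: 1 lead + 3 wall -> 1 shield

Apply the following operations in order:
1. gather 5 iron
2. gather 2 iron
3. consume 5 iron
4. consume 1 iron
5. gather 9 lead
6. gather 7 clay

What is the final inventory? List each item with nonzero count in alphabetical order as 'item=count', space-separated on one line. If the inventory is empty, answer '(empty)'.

After 1 (gather 5 iron): iron=5
After 2 (gather 2 iron): iron=7
After 3 (consume 5 iron): iron=2
After 4 (consume 1 iron): iron=1
After 5 (gather 9 lead): iron=1 lead=9
After 6 (gather 7 clay): clay=7 iron=1 lead=9

Answer: clay=7 iron=1 lead=9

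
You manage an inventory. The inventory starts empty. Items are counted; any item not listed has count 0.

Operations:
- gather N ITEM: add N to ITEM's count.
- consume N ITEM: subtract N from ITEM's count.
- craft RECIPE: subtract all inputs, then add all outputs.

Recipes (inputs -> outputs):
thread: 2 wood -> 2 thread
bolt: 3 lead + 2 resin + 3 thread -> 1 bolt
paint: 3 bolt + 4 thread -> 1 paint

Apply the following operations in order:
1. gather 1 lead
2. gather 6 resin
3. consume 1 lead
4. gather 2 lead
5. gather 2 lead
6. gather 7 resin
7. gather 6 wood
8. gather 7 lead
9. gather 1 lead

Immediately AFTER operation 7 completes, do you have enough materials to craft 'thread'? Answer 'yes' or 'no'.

After 1 (gather 1 lead): lead=1
After 2 (gather 6 resin): lead=1 resin=6
After 3 (consume 1 lead): resin=6
After 4 (gather 2 lead): lead=2 resin=6
After 5 (gather 2 lead): lead=4 resin=6
After 6 (gather 7 resin): lead=4 resin=13
After 7 (gather 6 wood): lead=4 resin=13 wood=6

Answer: yes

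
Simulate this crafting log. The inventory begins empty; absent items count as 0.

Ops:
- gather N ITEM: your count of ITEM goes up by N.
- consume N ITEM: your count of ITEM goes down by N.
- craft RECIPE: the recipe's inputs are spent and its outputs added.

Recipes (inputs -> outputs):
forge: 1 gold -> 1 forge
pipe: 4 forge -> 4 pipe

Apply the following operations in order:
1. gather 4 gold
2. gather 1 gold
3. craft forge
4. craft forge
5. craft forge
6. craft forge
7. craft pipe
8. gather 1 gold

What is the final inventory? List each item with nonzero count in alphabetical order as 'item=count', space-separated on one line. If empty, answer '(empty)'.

After 1 (gather 4 gold): gold=4
After 2 (gather 1 gold): gold=5
After 3 (craft forge): forge=1 gold=4
After 4 (craft forge): forge=2 gold=3
After 5 (craft forge): forge=3 gold=2
After 6 (craft forge): forge=4 gold=1
After 7 (craft pipe): gold=1 pipe=4
After 8 (gather 1 gold): gold=2 pipe=4

Answer: gold=2 pipe=4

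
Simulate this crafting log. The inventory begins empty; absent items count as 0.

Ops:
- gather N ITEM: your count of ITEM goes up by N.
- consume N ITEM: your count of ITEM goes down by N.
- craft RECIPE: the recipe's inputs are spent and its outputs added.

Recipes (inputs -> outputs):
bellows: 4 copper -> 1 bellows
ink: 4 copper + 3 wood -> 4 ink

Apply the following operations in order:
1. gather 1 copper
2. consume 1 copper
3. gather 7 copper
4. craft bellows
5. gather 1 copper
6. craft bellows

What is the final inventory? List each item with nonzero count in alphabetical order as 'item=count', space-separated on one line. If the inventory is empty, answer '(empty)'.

After 1 (gather 1 copper): copper=1
After 2 (consume 1 copper): (empty)
After 3 (gather 7 copper): copper=7
After 4 (craft bellows): bellows=1 copper=3
After 5 (gather 1 copper): bellows=1 copper=4
After 6 (craft bellows): bellows=2

Answer: bellows=2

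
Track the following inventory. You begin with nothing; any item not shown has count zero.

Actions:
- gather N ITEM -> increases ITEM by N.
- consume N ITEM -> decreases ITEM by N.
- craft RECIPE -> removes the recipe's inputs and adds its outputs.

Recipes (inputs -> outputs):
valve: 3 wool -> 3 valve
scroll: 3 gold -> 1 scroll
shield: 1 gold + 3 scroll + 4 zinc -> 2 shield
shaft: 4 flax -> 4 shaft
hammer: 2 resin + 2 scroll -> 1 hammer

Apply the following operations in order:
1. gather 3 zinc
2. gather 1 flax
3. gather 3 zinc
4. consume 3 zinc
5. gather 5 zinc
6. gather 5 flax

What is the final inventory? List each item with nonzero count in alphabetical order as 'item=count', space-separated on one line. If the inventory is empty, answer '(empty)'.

Answer: flax=6 zinc=8

Derivation:
After 1 (gather 3 zinc): zinc=3
After 2 (gather 1 flax): flax=1 zinc=3
After 3 (gather 3 zinc): flax=1 zinc=6
After 4 (consume 3 zinc): flax=1 zinc=3
After 5 (gather 5 zinc): flax=1 zinc=8
After 6 (gather 5 flax): flax=6 zinc=8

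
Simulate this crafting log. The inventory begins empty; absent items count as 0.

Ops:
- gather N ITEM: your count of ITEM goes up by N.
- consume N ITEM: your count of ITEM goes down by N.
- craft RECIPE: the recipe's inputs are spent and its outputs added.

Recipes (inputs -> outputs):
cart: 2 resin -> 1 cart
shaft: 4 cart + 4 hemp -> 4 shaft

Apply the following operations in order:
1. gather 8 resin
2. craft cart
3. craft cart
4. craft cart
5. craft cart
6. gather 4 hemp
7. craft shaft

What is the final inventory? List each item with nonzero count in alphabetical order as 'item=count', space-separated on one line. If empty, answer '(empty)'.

After 1 (gather 8 resin): resin=8
After 2 (craft cart): cart=1 resin=6
After 3 (craft cart): cart=2 resin=4
After 4 (craft cart): cart=3 resin=2
After 5 (craft cart): cart=4
After 6 (gather 4 hemp): cart=4 hemp=4
After 7 (craft shaft): shaft=4

Answer: shaft=4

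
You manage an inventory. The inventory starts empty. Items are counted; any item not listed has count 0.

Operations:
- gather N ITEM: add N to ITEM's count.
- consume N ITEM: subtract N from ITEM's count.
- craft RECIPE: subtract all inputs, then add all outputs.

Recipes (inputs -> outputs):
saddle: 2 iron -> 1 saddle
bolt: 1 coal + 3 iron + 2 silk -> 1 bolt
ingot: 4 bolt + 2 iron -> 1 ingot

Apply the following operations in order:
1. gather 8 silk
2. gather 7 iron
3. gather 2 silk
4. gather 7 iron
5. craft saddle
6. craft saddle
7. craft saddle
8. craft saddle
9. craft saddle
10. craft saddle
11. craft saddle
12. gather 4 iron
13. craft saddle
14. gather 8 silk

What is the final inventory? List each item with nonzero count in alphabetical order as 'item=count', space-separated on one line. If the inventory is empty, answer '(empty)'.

After 1 (gather 8 silk): silk=8
After 2 (gather 7 iron): iron=7 silk=8
After 3 (gather 2 silk): iron=7 silk=10
After 4 (gather 7 iron): iron=14 silk=10
After 5 (craft saddle): iron=12 saddle=1 silk=10
After 6 (craft saddle): iron=10 saddle=2 silk=10
After 7 (craft saddle): iron=8 saddle=3 silk=10
After 8 (craft saddle): iron=6 saddle=4 silk=10
After 9 (craft saddle): iron=4 saddle=5 silk=10
After 10 (craft saddle): iron=2 saddle=6 silk=10
After 11 (craft saddle): saddle=7 silk=10
After 12 (gather 4 iron): iron=4 saddle=7 silk=10
After 13 (craft saddle): iron=2 saddle=8 silk=10
After 14 (gather 8 silk): iron=2 saddle=8 silk=18

Answer: iron=2 saddle=8 silk=18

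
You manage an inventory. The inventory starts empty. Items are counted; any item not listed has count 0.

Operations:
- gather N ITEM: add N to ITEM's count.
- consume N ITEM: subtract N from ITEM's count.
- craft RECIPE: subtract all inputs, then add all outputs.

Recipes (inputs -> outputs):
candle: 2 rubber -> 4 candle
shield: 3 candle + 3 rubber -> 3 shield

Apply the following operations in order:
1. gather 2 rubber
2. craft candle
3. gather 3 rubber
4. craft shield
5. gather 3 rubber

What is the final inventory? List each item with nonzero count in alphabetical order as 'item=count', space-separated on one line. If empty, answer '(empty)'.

After 1 (gather 2 rubber): rubber=2
After 2 (craft candle): candle=4
After 3 (gather 3 rubber): candle=4 rubber=3
After 4 (craft shield): candle=1 shield=3
After 5 (gather 3 rubber): candle=1 rubber=3 shield=3

Answer: candle=1 rubber=3 shield=3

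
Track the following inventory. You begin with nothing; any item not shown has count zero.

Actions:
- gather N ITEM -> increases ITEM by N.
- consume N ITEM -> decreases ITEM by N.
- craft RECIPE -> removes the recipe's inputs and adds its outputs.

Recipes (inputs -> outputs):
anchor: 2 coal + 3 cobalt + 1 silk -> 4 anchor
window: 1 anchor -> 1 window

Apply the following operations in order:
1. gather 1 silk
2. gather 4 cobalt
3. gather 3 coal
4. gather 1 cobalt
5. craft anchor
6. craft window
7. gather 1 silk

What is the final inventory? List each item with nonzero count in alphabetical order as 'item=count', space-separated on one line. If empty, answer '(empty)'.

After 1 (gather 1 silk): silk=1
After 2 (gather 4 cobalt): cobalt=4 silk=1
After 3 (gather 3 coal): coal=3 cobalt=4 silk=1
After 4 (gather 1 cobalt): coal=3 cobalt=5 silk=1
After 5 (craft anchor): anchor=4 coal=1 cobalt=2
After 6 (craft window): anchor=3 coal=1 cobalt=2 window=1
After 7 (gather 1 silk): anchor=3 coal=1 cobalt=2 silk=1 window=1

Answer: anchor=3 coal=1 cobalt=2 silk=1 window=1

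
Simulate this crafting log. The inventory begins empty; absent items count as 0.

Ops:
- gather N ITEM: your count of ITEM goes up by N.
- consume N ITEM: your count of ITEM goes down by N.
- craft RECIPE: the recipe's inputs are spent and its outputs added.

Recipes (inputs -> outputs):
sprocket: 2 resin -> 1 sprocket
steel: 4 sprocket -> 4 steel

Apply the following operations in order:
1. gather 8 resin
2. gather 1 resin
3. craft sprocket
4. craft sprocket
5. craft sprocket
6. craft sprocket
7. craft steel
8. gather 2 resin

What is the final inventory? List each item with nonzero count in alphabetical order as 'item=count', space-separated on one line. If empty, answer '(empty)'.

After 1 (gather 8 resin): resin=8
After 2 (gather 1 resin): resin=9
After 3 (craft sprocket): resin=7 sprocket=1
After 4 (craft sprocket): resin=5 sprocket=2
After 5 (craft sprocket): resin=3 sprocket=3
After 6 (craft sprocket): resin=1 sprocket=4
After 7 (craft steel): resin=1 steel=4
After 8 (gather 2 resin): resin=3 steel=4

Answer: resin=3 steel=4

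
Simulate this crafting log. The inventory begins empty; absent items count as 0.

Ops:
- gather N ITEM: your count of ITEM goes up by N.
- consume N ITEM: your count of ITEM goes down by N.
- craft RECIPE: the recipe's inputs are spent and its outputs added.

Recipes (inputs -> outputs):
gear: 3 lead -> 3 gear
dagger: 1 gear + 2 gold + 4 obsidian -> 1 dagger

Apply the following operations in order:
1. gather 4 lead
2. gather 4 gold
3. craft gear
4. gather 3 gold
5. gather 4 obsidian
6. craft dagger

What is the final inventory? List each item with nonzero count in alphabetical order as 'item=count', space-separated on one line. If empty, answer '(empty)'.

After 1 (gather 4 lead): lead=4
After 2 (gather 4 gold): gold=4 lead=4
After 3 (craft gear): gear=3 gold=4 lead=1
After 4 (gather 3 gold): gear=3 gold=7 lead=1
After 5 (gather 4 obsidian): gear=3 gold=7 lead=1 obsidian=4
After 6 (craft dagger): dagger=1 gear=2 gold=5 lead=1

Answer: dagger=1 gear=2 gold=5 lead=1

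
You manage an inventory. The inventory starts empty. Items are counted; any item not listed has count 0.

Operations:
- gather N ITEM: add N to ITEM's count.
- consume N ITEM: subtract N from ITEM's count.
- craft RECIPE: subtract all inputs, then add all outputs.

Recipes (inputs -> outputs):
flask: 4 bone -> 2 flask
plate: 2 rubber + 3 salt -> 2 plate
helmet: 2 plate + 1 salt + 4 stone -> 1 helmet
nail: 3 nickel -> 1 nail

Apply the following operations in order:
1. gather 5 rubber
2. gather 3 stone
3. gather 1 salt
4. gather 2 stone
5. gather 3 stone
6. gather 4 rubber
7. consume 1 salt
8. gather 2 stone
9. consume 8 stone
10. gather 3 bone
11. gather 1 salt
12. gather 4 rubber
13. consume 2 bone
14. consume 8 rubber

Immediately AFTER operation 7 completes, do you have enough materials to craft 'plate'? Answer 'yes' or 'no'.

After 1 (gather 5 rubber): rubber=5
After 2 (gather 3 stone): rubber=5 stone=3
After 3 (gather 1 salt): rubber=5 salt=1 stone=3
After 4 (gather 2 stone): rubber=5 salt=1 stone=5
After 5 (gather 3 stone): rubber=5 salt=1 stone=8
After 6 (gather 4 rubber): rubber=9 salt=1 stone=8
After 7 (consume 1 salt): rubber=9 stone=8

Answer: no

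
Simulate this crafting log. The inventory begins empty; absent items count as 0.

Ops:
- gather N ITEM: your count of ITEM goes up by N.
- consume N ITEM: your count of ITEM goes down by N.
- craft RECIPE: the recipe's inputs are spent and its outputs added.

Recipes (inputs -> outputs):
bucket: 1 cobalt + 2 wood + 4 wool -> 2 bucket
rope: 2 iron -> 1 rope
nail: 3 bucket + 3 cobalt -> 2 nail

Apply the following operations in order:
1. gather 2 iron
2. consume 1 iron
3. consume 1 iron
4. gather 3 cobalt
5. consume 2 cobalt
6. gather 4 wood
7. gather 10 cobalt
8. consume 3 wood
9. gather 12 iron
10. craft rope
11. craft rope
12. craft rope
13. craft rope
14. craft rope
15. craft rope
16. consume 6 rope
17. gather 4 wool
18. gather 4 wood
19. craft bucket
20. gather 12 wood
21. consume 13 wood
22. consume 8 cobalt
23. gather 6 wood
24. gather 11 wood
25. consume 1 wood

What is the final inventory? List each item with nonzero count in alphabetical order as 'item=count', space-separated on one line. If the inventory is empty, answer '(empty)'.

After 1 (gather 2 iron): iron=2
After 2 (consume 1 iron): iron=1
After 3 (consume 1 iron): (empty)
After 4 (gather 3 cobalt): cobalt=3
After 5 (consume 2 cobalt): cobalt=1
After 6 (gather 4 wood): cobalt=1 wood=4
After 7 (gather 10 cobalt): cobalt=11 wood=4
After 8 (consume 3 wood): cobalt=11 wood=1
After 9 (gather 12 iron): cobalt=11 iron=12 wood=1
After 10 (craft rope): cobalt=11 iron=10 rope=1 wood=1
After 11 (craft rope): cobalt=11 iron=8 rope=2 wood=1
After 12 (craft rope): cobalt=11 iron=6 rope=3 wood=1
After 13 (craft rope): cobalt=11 iron=4 rope=4 wood=1
After 14 (craft rope): cobalt=11 iron=2 rope=5 wood=1
After 15 (craft rope): cobalt=11 rope=6 wood=1
After 16 (consume 6 rope): cobalt=11 wood=1
After 17 (gather 4 wool): cobalt=11 wood=1 wool=4
After 18 (gather 4 wood): cobalt=11 wood=5 wool=4
After 19 (craft bucket): bucket=2 cobalt=10 wood=3
After 20 (gather 12 wood): bucket=2 cobalt=10 wood=15
After 21 (consume 13 wood): bucket=2 cobalt=10 wood=2
After 22 (consume 8 cobalt): bucket=2 cobalt=2 wood=2
After 23 (gather 6 wood): bucket=2 cobalt=2 wood=8
After 24 (gather 11 wood): bucket=2 cobalt=2 wood=19
After 25 (consume 1 wood): bucket=2 cobalt=2 wood=18

Answer: bucket=2 cobalt=2 wood=18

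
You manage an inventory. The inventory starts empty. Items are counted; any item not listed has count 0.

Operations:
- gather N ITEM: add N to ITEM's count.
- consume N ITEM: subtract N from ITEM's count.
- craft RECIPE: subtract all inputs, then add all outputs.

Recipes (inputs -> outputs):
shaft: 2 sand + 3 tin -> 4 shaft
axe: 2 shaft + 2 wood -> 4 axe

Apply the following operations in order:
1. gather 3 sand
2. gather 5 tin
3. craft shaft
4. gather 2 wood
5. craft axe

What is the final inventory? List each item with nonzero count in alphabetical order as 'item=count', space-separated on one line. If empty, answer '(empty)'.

Answer: axe=4 sand=1 shaft=2 tin=2

Derivation:
After 1 (gather 3 sand): sand=3
After 2 (gather 5 tin): sand=3 tin=5
After 3 (craft shaft): sand=1 shaft=4 tin=2
After 4 (gather 2 wood): sand=1 shaft=4 tin=2 wood=2
After 5 (craft axe): axe=4 sand=1 shaft=2 tin=2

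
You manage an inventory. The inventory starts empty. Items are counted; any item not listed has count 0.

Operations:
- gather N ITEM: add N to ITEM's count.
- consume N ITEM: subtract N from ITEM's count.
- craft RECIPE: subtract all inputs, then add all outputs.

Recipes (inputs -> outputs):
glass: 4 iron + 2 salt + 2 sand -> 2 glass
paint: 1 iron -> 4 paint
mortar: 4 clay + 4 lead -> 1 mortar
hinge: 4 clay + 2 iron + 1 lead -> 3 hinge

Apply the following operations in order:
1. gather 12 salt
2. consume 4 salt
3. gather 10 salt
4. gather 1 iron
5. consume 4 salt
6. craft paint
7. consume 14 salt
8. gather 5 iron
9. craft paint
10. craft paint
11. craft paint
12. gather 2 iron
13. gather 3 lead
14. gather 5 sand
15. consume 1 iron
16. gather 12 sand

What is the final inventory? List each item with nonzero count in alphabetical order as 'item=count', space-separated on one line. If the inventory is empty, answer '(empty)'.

Answer: iron=3 lead=3 paint=16 sand=17

Derivation:
After 1 (gather 12 salt): salt=12
After 2 (consume 4 salt): salt=8
After 3 (gather 10 salt): salt=18
After 4 (gather 1 iron): iron=1 salt=18
After 5 (consume 4 salt): iron=1 salt=14
After 6 (craft paint): paint=4 salt=14
After 7 (consume 14 salt): paint=4
After 8 (gather 5 iron): iron=5 paint=4
After 9 (craft paint): iron=4 paint=8
After 10 (craft paint): iron=3 paint=12
After 11 (craft paint): iron=2 paint=16
After 12 (gather 2 iron): iron=4 paint=16
After 13 (gather 3 lead): iron=4 lead=3 paint=16
After 14 (gather 5 sand): iron=4 lead=3 paint=16 sand=5
After 15 (consume 1 iron): iron=3 lead=3 paint=16 sand=5
After 16 (gather 12 sand): iron=3 lead=3 paint=16 sand=17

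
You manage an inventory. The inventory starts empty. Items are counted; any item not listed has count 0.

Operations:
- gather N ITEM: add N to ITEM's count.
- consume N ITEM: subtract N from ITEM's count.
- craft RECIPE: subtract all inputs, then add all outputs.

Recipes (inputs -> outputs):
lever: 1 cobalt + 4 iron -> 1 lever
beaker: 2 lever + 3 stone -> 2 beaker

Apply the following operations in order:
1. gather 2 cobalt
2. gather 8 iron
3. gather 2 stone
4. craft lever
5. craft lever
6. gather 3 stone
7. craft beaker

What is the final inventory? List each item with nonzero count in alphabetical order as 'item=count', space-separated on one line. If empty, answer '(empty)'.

After 1 (gather 2 cobalt): cobalt=2
After 2 (gather 8 iron): cobalt=2 iron=8
After 3 (gather 2 stone): cobalt=2 iron=8 stone=2
After 4 (craft lever): cobalt=1 iron=4 lever=1 stone=2
After 5 (craft lever): lever=2 stone=2
After 6 (gather 3 stone): lever=2 stone=5
After 7 (craft beaker): beaker=2 stone=2

Answer: beaker=2 stone=2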